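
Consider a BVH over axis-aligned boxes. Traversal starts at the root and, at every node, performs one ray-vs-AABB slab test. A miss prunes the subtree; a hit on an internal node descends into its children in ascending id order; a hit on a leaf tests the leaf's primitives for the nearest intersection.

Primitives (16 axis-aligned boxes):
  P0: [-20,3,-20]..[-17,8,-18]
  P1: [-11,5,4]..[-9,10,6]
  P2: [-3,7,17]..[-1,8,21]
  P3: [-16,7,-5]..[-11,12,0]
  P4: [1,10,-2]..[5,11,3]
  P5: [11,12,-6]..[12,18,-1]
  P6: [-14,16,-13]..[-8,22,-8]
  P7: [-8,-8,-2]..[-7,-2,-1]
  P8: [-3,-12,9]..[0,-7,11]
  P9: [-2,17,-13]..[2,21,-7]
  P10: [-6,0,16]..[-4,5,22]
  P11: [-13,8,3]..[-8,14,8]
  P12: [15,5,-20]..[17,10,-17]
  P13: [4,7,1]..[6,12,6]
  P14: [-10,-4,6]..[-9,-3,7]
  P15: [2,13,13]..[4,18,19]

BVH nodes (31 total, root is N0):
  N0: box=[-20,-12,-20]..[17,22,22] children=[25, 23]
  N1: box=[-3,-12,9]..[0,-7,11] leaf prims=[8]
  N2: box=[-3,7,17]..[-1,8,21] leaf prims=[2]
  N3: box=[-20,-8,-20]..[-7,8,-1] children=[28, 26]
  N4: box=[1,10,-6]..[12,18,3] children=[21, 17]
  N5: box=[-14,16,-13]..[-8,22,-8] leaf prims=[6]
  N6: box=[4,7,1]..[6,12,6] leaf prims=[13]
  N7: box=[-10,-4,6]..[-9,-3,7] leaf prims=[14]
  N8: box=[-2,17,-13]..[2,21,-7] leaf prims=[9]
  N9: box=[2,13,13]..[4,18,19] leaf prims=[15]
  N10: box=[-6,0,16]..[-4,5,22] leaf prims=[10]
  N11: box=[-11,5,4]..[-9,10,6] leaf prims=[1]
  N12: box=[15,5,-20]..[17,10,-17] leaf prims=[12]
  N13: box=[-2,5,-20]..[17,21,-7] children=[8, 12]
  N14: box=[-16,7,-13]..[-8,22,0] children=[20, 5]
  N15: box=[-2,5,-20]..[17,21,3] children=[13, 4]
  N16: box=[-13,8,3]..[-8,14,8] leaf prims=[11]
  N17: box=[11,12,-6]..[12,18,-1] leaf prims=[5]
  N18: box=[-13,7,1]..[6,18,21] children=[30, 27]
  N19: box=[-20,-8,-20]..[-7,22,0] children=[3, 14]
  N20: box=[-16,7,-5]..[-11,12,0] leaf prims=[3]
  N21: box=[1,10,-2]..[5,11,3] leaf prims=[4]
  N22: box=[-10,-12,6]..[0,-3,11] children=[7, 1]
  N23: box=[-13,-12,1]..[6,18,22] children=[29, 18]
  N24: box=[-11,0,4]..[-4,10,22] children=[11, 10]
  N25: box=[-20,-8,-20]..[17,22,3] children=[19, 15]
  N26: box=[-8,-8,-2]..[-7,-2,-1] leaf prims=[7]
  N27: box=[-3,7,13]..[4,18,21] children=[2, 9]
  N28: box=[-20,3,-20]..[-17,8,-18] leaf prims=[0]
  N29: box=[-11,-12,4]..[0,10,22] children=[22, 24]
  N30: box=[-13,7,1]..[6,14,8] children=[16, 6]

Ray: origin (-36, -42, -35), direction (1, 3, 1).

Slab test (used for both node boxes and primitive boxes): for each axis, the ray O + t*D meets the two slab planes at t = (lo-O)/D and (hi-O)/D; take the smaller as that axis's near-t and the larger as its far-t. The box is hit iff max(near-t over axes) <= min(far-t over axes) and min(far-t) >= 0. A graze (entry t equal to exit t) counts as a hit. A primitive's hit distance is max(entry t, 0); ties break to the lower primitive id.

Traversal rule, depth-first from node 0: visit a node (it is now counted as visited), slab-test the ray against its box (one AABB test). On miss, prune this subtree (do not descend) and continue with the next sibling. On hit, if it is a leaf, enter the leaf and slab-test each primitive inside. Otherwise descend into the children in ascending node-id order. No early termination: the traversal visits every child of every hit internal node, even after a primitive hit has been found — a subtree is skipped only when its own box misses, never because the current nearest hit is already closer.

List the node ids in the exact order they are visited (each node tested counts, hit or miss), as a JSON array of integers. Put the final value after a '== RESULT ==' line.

Trace the traversal:
N0 x:[16,53] y:[10,64/3] z:[15,57] -> hit [16,64/3], descend [23, 25]
  N23 x:[23,42] y:[10,20] z:[36,57] -> miss, prune
  N25 x:[16,53] y:[34/3,64/3] z:[15,38] -> hit [16,64/3], descend [15, 19]
    N15 x:[34,53] y:[47/3,21] z:[15,38] -> miss, prune
    N19 x:[16,29] y:[34/3,64/3] z:[15,35] -> hit [16,64/3], descend [3, 14]
      N3 x:[16,29] y:[34/3,50/3] z:[15,34] -> hit [16,50/3], descend [26, 28]
        N26 x:[28,29] y:[34/3,40/3] z:[33,34] -> miss, prune
        N28 x:[16,19] y:[15,50/3] z:[15,17] -> hit [16,50/3] leaf, test {P0@t=16}
      N14 x:[20,28] y:[49/3,64/3] z:[22,35] -> miss, prune

9 AABB tests over nodes [0, 23, 25, 15, 19, 3, 26, 28, 14]; 1 leaf entered; closest P0.

== RESULT ==
[0, 23, 25, 15, 19, 3, 26, 28, 14]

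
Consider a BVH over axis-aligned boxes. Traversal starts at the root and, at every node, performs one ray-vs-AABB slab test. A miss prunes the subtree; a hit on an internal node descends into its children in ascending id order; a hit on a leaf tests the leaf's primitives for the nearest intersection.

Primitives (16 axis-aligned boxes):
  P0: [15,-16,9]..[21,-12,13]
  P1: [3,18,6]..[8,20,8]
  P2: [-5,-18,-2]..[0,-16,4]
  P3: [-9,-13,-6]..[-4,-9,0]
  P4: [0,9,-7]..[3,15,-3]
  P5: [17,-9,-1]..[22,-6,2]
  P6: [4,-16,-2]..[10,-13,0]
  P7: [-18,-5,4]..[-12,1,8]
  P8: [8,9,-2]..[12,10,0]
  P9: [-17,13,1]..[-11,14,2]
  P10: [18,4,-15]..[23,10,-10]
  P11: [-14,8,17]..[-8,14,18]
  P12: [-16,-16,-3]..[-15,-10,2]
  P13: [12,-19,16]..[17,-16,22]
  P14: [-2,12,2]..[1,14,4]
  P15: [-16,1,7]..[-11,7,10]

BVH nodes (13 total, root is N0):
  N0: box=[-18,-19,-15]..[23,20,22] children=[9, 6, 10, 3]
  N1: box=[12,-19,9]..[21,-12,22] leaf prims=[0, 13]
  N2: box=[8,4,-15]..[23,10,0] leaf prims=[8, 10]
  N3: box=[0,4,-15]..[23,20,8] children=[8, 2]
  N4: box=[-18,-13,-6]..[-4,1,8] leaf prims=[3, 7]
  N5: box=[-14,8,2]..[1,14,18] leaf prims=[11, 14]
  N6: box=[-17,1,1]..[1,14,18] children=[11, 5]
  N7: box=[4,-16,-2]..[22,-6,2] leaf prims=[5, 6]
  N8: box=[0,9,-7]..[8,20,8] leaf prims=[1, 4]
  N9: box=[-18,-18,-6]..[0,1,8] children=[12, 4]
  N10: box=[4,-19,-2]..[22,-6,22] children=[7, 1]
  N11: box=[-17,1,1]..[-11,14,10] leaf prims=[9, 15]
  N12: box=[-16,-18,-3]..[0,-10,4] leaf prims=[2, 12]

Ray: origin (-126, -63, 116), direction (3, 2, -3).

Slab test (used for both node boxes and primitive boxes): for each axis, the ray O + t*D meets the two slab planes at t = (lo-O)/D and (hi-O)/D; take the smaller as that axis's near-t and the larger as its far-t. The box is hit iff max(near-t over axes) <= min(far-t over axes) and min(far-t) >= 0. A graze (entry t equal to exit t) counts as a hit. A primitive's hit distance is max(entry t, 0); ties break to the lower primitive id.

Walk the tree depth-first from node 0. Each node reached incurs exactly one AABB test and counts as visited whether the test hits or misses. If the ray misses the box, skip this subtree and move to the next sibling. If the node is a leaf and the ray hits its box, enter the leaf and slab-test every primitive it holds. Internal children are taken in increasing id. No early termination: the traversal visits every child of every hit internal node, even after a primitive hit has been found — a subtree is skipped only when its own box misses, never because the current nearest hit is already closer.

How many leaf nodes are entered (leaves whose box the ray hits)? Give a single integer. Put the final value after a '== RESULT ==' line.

Walk:
N0 x:[36,149/3] y:[22,83/2] z:[94/3,131/3] -> hit [36,83/2], descend [3, 6, 9, 10]
  N3 x:[42,149/3] y:[67/2,83/2] z:[36,131/3] -> miss, prune
  N6 x:[109/3,127/3] y:[32,77/2] z:[98/3,115/3] -> hit [109/3,115/3], descend [5, 11]
    N5 x:[112/3,127/3] y:[71/2,77/2] z:[98/3,38] -> hit [112/3,38] leaf, test {P11(miss), P14(miss)}
    N11 x:[109/3,115/3] y:[32,77/2] z:[106/3,115/3] -> hit [109/3,115/3] leaf, test {P9@t=38, P15(miss)}
  N9 x:[36,42] y:[45/2,32] z:[36,122/3] -> miss, prune
  N10 x:[130/3,148/3] y:[22,57/2] z:[94/3,118/3] -> miss, prune

Summary -> nodes [0, 3, 6, 5, 11, 9, 10]; box-tests=7; leaf-entries=2; first=P9

== RESULT ==
2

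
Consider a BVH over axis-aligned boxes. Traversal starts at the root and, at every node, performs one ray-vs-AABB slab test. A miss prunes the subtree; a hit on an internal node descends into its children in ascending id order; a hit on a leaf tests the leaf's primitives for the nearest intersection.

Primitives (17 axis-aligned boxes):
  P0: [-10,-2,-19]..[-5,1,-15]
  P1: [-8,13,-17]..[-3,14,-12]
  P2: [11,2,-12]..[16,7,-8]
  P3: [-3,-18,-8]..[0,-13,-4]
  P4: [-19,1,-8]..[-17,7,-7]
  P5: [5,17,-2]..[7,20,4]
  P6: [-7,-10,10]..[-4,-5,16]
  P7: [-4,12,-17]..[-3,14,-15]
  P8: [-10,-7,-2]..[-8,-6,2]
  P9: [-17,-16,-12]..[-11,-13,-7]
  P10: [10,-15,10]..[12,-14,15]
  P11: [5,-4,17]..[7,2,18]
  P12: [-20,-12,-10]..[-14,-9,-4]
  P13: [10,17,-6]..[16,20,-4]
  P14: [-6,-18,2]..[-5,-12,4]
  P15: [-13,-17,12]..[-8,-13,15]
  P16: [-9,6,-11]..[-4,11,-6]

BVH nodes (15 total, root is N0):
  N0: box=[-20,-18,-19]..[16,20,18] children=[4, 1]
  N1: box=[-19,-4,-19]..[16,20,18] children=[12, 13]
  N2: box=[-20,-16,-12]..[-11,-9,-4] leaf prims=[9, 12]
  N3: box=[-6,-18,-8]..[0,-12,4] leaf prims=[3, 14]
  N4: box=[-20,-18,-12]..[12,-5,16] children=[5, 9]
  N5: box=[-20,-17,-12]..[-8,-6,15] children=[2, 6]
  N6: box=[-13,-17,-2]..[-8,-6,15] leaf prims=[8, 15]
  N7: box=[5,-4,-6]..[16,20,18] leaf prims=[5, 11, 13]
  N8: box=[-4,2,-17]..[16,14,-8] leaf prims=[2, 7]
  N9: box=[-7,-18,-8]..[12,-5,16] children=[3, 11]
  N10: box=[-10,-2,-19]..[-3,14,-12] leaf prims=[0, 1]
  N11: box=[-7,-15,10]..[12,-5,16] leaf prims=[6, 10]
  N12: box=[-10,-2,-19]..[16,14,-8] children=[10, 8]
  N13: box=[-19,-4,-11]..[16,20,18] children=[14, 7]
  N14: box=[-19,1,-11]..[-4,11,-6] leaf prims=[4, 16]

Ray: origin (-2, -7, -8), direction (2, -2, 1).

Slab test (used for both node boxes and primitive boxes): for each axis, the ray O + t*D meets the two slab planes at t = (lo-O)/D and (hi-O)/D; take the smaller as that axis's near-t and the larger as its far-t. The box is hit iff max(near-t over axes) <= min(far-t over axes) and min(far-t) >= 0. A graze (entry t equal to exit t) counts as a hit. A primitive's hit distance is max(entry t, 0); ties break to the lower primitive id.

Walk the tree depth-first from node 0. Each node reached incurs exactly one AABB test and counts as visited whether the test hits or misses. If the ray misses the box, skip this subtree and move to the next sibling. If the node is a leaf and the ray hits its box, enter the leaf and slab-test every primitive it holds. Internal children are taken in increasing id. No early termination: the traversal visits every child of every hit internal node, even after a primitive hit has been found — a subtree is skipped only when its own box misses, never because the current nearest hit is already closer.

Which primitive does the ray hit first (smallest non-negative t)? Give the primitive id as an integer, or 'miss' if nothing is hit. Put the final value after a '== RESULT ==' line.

Traverse from the root:
N0 x:[-9,9] y:[-27/2,11/2] z:[-11,26] -> hit [-9,11/2], descend [1, 4]
  N1 x:[-17/2,9] y:[-27/2,-3/2] z:[-11,26] -> miss, prune
  N4 x:[-9,7] y:[-1,11/2] z:[-4,24] -> hit [-1,11/2], descend [5, 9]
    N5 x:[-9,-3] y:[-1/2,5] z:[-4,23] -> miss, prune
    N9 x:[-5/2,7] y:[-1,11/2] z:[0,24] -> hit [0,11/2], descend [3, 11]
      N3 x:[-2,1] y:[5/2,11/2] z:[0,12] -> miss, prune
      N11 x:[-5/2,7] y:[-1,4] z:[18,24] -> miss, prune

Summary -> nodes [0, 1, 4, 5, 9, 3, 11]; box-tests=7; leaf-entries=0; first=miss

== RESULT ==
miss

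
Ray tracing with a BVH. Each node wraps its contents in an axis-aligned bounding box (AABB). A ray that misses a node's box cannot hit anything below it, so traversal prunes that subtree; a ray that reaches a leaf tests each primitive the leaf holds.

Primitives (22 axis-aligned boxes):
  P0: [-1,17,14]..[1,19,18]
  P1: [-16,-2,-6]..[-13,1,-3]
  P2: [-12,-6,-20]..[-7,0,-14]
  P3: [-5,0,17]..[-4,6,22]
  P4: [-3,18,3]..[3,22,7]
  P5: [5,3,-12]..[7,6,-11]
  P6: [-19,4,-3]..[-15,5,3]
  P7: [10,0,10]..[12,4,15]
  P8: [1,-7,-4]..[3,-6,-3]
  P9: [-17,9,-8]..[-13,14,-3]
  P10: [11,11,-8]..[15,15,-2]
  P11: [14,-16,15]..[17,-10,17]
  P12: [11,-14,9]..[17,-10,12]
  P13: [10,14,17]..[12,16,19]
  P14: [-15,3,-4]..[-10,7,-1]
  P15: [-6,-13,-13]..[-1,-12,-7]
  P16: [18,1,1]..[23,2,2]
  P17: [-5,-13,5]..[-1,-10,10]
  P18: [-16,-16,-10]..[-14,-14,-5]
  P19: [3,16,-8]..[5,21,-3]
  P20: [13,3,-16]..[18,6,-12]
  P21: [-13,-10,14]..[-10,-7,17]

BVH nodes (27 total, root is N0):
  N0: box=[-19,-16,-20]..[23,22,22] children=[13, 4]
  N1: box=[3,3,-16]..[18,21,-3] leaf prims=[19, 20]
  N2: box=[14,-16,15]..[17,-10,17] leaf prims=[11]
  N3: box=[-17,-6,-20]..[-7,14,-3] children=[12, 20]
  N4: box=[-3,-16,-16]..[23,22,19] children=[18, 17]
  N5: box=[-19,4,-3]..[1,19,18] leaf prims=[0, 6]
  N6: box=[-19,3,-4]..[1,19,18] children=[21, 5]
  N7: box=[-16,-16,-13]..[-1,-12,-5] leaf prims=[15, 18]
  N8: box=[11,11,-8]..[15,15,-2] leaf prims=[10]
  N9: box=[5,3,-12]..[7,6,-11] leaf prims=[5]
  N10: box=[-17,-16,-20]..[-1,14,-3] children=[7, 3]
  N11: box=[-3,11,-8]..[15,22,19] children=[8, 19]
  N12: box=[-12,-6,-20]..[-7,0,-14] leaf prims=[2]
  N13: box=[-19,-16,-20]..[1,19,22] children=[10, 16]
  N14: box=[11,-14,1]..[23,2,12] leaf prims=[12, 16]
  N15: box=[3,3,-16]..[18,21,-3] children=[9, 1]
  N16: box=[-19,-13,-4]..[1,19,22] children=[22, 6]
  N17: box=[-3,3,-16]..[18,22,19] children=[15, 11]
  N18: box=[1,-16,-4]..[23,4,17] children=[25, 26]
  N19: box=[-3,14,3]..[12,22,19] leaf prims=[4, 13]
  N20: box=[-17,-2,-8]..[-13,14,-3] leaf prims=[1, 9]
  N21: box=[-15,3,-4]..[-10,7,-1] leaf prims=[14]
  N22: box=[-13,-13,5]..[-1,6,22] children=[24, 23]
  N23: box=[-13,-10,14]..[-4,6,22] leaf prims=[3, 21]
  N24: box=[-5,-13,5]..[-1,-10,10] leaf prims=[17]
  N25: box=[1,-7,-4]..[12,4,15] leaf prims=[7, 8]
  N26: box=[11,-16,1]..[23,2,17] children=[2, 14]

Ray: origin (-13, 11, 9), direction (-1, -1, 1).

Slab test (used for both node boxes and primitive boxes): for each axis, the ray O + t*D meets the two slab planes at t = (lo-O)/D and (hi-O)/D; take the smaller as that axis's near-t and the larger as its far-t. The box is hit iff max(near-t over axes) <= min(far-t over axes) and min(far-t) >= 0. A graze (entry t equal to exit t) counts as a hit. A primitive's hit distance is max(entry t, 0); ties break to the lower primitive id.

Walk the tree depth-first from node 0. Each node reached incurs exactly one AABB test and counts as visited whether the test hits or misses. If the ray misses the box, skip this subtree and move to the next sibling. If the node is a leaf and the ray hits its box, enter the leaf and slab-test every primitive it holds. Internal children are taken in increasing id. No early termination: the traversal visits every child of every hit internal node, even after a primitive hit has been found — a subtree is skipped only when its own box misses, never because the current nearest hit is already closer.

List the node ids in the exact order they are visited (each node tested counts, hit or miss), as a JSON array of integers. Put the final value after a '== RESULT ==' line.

Traverse from the root:
N0 x:[-36,6] y:[-11,27] z:[-29,13] -> hit [-11,6], descend [4, 13]
  N4 x:[-36,-10] y:[-11,27] z:[-25,10] -> miss, prune
  N13 x:[-14,6] y:[-8,27] z:[-29,13] -> hit [-8,6], descend [10, 16]
    N10 x:[-12,4] y:[-3,27] z:[-29,-12] -> miss, prune
    N16 x:[-14,6] y:[-8,24] z:[-13,13] -> hit [-8,6], descend [6, 22]
      N6 x:[-14,6] y:[-8,8] z:[-13,9] -> hit [-8,6], descend [5, 21]
        N5 x:[-14,6] y:[-8,7] z:[-12,9] -> hit [-8,6] leaf, test {P0(miss), P6(miss)}
        N21 x:[-3,2] y:[4,8] z:[-13,-10] -> miss, prune
      N22 x:[-12,0] y:[5,24] z:[-4,13] -> miss, prune

Visited [0, 4, 13, 10, 16, 6, 5, 21, 22]. Tests: 9 box, 1 leaf. Nearest: miss.

== RESULT ==
[0, 4, 13, 10, 16, 6, 5, 21, 22]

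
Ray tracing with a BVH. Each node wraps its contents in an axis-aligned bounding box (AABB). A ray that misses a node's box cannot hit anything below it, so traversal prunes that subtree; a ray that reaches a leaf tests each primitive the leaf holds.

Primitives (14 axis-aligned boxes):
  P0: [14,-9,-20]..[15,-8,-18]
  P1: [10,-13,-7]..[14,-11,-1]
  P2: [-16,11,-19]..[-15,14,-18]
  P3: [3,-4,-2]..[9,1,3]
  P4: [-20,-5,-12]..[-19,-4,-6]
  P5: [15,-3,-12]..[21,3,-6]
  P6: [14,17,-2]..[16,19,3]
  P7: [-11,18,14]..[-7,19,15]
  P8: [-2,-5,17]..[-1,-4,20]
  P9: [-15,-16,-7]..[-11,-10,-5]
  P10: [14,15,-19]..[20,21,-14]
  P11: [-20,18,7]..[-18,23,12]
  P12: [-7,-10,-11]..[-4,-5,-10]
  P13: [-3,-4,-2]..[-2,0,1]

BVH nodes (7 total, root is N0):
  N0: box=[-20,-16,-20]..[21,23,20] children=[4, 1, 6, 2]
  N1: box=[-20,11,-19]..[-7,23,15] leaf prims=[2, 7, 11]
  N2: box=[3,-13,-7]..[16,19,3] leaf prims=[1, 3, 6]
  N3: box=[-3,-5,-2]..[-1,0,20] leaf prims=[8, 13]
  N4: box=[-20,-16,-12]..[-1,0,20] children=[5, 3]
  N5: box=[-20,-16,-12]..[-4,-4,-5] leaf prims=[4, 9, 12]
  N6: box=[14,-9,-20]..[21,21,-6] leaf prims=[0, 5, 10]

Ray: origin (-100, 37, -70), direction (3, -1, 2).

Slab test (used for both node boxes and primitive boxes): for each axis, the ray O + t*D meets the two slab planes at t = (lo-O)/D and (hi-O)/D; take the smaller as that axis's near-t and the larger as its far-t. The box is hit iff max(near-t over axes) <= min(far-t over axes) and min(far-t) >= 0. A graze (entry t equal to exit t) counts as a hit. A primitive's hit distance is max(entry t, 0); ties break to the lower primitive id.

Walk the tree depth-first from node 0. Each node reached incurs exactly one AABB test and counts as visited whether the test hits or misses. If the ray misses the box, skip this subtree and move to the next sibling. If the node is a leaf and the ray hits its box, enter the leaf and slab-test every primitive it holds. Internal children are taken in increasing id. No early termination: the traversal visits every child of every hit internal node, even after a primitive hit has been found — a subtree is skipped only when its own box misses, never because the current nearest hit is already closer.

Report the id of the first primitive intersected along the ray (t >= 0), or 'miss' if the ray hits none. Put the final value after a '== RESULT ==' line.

Trace the traversal:
N0 x:[80/3,121/3] y:[14,53] z:[25,45] -> hit [80/3,121/3], descend [1, 2, 4, 6]
  N1 x:[80/3,31] y:[14,26] z:[51/2,85/2] -> miss, prune
  N2 x:[103/3,116/3] y:[18,50] z:[63/2,73/2] -> hit [103/3,73/2] leaf, test {P1(miss), P3@t=36, P6(miss)}
  N4 x:[80/3,33] y:[37,53] z:[29,45] -> miss, prune
  N6 x:[38,121/3] y:[16,46] z:[25,32] -> miss, prune

5 AABB tests over nodes [0, 1, 2, 4, 6]; 1 leaf entered; closest P3.

== RESULT ==
3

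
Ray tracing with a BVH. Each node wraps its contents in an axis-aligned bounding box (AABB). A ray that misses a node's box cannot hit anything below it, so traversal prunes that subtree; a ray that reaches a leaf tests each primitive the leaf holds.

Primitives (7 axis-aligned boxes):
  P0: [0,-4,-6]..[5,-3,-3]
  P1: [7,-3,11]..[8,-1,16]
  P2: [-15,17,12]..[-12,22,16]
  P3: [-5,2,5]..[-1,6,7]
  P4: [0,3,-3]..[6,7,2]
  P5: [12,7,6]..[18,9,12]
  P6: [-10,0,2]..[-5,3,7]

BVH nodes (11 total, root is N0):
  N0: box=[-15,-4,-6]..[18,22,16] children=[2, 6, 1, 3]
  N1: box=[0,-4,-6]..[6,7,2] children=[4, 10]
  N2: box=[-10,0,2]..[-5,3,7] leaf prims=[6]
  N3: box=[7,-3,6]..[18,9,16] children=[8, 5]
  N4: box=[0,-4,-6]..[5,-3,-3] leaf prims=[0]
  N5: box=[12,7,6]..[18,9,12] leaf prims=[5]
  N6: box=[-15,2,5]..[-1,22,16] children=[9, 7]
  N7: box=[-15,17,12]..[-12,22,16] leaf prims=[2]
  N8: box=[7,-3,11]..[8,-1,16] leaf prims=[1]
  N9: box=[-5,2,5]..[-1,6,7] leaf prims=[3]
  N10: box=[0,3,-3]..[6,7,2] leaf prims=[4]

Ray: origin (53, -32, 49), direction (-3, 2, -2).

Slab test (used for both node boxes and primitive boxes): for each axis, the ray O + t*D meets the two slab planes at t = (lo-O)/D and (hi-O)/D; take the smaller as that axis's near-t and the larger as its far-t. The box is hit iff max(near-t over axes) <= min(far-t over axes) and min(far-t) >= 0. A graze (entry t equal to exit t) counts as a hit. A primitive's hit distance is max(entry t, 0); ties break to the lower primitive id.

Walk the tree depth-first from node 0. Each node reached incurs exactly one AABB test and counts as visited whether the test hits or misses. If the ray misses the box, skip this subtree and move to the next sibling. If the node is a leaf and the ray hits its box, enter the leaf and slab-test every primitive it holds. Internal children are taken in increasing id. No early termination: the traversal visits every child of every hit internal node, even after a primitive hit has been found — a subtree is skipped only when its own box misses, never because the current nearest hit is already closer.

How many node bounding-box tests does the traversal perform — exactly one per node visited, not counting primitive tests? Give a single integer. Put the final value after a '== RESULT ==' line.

Trace the traversal:
N0 x:[35/3,68/3] y:[14,27] z:[33/2,55/2] -> hit [33/2,68/3], descend [1, 2, 3, 6]
  N1 x:[47/3,53/3] y:[14,39/2] z:[47/2,55/2] -> miss, prune
  N2 x:[58/3,21] y:[16,35/2] z:[21,47/2] -> miss, prune
  N3 x:[35/3,46/3] y:[29/2,41/2] z:[33/2,43/2] -> miss, prune
  N6 x:[18,68/3] y:[17,27] z:[33/2,22] -> hit [18,22], descend [7, 9]
    N7 x:[65/3,68/3] y:[49/2,27] z:[33/2,37/2] -> miss, prune
    N9 x:[18,58/3] y:[17,19] z:[21,22] -> miss, prune

Summary -> nodes [0, 1, 2, 3, 6, 7, 9]; box-tests=7; leaf-entries=0; first=miss

== RESULT ==
7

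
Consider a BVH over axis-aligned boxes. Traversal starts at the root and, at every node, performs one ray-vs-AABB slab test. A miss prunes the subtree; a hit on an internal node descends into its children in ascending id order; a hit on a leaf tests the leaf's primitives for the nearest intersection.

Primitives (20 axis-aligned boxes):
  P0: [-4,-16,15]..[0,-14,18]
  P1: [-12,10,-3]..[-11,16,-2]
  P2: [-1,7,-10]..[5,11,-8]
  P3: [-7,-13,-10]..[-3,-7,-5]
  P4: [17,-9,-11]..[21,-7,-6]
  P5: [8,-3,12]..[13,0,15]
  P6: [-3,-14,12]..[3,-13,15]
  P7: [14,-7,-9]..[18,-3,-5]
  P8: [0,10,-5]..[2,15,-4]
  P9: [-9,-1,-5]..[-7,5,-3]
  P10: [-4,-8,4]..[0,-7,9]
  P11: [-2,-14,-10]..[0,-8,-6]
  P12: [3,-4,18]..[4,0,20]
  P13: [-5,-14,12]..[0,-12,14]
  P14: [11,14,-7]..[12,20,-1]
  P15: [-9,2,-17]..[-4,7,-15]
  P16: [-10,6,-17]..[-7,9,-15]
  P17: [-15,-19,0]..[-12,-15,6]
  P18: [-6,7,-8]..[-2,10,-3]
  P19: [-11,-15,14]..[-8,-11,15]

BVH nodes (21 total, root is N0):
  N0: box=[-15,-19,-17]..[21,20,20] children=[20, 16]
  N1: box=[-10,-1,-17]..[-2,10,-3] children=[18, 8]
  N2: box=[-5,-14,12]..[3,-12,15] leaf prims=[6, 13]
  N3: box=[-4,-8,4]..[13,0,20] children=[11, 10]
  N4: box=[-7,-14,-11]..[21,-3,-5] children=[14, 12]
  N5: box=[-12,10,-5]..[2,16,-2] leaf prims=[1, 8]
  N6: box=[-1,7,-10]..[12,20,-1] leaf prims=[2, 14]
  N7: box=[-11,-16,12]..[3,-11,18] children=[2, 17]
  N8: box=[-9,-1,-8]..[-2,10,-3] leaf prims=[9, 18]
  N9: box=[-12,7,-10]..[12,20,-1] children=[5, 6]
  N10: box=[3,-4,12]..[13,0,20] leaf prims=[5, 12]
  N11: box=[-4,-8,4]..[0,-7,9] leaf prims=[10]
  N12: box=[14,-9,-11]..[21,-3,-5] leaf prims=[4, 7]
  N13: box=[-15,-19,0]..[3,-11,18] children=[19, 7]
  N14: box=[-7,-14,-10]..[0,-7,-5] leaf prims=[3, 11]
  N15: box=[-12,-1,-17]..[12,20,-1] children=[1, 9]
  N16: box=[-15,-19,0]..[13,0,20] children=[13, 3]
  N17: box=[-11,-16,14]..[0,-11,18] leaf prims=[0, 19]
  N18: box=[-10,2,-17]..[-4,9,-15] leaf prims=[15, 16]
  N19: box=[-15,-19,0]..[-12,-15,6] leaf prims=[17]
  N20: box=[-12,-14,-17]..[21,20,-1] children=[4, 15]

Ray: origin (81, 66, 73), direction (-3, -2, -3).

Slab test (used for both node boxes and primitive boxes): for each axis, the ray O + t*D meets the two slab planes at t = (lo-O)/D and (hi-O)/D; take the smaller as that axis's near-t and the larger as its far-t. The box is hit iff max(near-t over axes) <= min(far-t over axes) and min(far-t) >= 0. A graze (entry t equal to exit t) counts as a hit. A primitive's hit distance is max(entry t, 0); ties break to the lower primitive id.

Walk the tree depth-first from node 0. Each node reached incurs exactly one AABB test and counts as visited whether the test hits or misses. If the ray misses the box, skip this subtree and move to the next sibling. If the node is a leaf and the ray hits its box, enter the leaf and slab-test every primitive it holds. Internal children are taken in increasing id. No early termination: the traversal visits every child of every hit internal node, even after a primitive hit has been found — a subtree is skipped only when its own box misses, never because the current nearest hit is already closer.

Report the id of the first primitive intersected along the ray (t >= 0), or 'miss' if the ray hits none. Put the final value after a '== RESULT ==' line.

Walk:
N0 x:[20,32] y:[23,85/2] z:[53/3,30] -> hit [23,30], descend [16, 20]
  N16 x:[68/3,32] y:[33,85/2] z:[53/3,73/3] -> miss, prune
  N20 x:[20,31] y:[23,40] z:[74/3,30] -> hit [74/3,30], descend [4, 15]
    N4 x:[20,88/3] y:[69/2,40] z:[26,28] -> miss, prune
    N15 x:[23,31] y:[23,67/2] z:[74/3,30] -> hit [74/3,30], descend [1, 9]
      N1 x:[83/3,91/3] y:[28,67/2] z:[76/3,30] -> hit [28,30], descend [8, 18]
        N8 x:[83/3,30] y:[28,67/2] z:[76/3,27] -> miss, prune
        N18 x:[85/3,91/3] y:[57/2,32] z:[88/3,30] -> hit [88/3,30] leaf, test {P15@t=59/2, P16@t=88/3}
      N9 x:[23,31] y:[23,59/2] z:[74/3,83/3] -> hit [74/3,83/3], descend [5, 6]
        N5 x:[79/3,31] y:[25,28] z:[25,26] -> miss, prune
        N6 x:[23,82/3] y:[23,59/2] z:[74/3,83/3] -> hit [74/3,82/3] leaf, test {P2(miss), P14(miss)}

11 AABB tests over nodes [0, 16, 20, 4, 15, 1, 8, 18, 9, 5, 6]; 2 leaves entered; closest P16.

== RESULT ==
16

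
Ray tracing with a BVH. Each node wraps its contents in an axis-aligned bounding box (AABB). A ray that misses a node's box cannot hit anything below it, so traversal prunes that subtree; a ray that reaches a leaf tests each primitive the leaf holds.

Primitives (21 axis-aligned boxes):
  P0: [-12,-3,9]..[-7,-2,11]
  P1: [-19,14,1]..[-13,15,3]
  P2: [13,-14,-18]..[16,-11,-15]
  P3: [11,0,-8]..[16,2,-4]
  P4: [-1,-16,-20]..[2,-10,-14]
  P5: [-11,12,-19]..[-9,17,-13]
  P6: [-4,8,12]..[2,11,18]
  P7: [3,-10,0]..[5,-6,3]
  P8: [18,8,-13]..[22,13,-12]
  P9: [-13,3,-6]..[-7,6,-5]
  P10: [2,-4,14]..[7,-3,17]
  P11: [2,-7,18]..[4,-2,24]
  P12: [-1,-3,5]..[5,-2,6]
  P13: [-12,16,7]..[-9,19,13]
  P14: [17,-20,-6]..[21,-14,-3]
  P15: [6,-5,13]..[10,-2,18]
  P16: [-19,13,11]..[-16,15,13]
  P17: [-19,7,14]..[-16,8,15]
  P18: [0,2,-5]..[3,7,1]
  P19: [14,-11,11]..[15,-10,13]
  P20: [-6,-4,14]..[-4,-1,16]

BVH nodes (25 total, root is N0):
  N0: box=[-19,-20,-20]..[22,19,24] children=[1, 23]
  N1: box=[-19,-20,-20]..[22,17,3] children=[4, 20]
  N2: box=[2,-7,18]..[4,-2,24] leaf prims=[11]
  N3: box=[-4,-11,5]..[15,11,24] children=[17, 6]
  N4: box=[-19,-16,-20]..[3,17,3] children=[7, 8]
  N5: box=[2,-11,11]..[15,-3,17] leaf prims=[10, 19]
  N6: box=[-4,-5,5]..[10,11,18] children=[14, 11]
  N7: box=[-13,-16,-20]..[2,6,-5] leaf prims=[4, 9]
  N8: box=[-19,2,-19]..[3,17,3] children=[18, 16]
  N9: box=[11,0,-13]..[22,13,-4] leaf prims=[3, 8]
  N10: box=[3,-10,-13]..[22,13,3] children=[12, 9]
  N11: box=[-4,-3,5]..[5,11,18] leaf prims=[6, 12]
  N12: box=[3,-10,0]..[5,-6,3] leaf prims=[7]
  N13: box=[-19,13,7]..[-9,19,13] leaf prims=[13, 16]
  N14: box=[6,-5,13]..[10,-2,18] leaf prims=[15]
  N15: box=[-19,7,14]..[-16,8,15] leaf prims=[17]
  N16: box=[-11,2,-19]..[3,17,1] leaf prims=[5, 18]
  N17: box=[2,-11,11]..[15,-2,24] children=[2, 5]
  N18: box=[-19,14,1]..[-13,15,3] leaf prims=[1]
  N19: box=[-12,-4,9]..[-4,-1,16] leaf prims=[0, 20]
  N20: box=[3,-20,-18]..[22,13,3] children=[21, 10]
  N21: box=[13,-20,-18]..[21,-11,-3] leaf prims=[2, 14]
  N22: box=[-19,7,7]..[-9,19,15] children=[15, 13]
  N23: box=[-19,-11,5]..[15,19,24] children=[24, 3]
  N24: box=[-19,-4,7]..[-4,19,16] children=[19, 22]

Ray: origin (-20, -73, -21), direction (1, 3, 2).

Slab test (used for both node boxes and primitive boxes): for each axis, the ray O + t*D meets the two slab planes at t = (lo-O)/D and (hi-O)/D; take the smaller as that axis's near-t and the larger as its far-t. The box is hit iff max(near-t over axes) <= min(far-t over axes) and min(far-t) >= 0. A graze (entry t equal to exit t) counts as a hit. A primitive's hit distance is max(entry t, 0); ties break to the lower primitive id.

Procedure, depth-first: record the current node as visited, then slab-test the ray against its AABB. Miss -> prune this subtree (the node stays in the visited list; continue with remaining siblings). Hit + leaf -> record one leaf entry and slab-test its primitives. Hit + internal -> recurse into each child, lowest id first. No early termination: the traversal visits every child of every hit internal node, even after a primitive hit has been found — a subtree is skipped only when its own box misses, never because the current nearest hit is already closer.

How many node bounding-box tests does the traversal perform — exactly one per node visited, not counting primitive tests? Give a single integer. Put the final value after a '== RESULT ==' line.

Trace the traversal:
N0 x:[1,42] y:[53/3,92/3] z:[1/2,45/2] -> hit [53/3,45/2], descend [1, 23]
  N1 x:[1,42] y:[53/3,30] z:[1/2,12] -> miss, prune
  N23 x:[1,35] y:[62/3,92/3] z:[13,45/2] -> hit [62/3,45/2], descend [3, 24]
    N3 x:[16,35] y:[62/3,28] z:[13,45/2] -> hit [62/3,45/2], descend [6, 17]
      N6 x:[16,30] y:[68/3,28] z:[13,39/2] -> miss, prune
      N17 x:[22,35] y:[62/3,71/3] z:[16,45/2] -> hit [22,45/2], descend [2, 5]
        N2 x:[22,24] y:[22,71/3] z:[39/2,45/2] -> hit [22,45/2] leaf, test {P11@t=22}
        N5 x:[22,35] y:[62/3,70/3] z:[16,19] -> miss, prune
    N24 x:[1,16] y:[23,92/3] z:[14,37/2] -> miss, prune

order=[0, 1, 23, 3, 6, 17, 2, 5, 24]  |boxes|=9  |leaves|=1  hit=P11

== RESULT ==
9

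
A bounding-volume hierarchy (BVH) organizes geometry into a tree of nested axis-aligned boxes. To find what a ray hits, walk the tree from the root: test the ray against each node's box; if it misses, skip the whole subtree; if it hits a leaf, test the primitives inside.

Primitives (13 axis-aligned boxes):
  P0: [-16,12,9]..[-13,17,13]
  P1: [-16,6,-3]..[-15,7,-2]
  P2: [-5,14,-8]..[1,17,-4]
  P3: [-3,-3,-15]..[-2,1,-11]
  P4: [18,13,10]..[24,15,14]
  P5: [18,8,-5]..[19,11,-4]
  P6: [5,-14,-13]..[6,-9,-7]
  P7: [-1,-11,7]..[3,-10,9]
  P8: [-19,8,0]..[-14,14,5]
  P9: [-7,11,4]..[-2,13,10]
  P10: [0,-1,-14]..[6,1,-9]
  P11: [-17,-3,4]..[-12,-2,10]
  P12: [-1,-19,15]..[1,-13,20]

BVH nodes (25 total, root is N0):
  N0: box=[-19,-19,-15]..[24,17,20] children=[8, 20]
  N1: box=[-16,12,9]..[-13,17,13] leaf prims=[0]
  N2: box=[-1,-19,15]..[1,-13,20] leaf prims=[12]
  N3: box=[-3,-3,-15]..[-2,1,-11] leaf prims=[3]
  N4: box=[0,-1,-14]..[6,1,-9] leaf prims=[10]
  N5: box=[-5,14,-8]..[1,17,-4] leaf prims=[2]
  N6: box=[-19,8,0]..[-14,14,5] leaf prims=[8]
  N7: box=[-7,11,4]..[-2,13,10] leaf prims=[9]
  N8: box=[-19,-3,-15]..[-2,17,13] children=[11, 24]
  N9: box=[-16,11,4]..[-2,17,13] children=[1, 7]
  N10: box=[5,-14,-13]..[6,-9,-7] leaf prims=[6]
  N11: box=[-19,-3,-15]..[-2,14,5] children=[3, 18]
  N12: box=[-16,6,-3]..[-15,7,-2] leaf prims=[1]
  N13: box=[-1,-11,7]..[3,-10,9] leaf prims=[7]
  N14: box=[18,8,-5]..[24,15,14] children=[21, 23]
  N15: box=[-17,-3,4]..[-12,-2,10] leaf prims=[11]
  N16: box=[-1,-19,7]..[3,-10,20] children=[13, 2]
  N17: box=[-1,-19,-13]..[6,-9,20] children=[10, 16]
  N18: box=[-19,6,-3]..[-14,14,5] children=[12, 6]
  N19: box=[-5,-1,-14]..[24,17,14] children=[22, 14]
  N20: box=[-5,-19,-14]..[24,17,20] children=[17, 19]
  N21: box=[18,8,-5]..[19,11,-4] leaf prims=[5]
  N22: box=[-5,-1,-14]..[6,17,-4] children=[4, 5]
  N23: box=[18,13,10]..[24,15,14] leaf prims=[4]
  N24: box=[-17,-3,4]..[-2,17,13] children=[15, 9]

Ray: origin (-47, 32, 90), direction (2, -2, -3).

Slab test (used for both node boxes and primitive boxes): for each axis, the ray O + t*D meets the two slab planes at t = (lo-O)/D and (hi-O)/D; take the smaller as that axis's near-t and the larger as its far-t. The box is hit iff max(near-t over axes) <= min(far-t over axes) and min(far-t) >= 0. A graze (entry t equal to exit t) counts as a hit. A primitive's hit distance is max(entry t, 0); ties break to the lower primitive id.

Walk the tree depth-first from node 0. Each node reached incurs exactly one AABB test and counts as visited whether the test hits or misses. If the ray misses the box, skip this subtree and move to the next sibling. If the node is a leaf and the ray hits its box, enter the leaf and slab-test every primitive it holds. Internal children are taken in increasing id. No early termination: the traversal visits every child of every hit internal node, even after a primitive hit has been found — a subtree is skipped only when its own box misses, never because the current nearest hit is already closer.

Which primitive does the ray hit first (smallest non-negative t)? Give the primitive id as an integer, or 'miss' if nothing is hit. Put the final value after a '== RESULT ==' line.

Traverse from the root:
N0 x:[14,71/2] y:[15/2,51/2] z:[70/3,35] -> hit [70/3,51/2], descend [8, 20]
  N8 x:[14,45/2] y:[15/2,35/2] z:[77/3,35] -> miss, prune
  N20 x:[21,71/2] y:[15/2,51/2] z:[70/3,104/3] -> hit [70/3,51/2], descend [17, 19]
    N17 x:[23,53/2] y:[41/2,51/2] z:[70/3,103/3] -> hit [70/3,51/2], descend [10, 16]
      N10 x:[26,53/2] y:[41/2,23] z:[97/3,103/3] -> miss, prune
      N16 x:[23,25] y:[21,51/2] z:[70/3,83/3] -> hit [70/3,25], descend [2, 13]
        N2 x:[23,24] y:[45/2,51/2] z:[70/3,25] -> hit [70/3,24] leaf, test {P12@t=70/3}
        N13 x:[23,25] y:[21,43/2] z:[27,83/3] -> miss, prune
    N19 x:[21,71/2] y:[15/2,33/2] z:[76/3,104/3] -> miss, prune

9 AABB tests over nodes [0, 8, 20, 17, 10, 16, 2, 13, 19]; 1 leaf entered; closest P12.

== RESULT ==
12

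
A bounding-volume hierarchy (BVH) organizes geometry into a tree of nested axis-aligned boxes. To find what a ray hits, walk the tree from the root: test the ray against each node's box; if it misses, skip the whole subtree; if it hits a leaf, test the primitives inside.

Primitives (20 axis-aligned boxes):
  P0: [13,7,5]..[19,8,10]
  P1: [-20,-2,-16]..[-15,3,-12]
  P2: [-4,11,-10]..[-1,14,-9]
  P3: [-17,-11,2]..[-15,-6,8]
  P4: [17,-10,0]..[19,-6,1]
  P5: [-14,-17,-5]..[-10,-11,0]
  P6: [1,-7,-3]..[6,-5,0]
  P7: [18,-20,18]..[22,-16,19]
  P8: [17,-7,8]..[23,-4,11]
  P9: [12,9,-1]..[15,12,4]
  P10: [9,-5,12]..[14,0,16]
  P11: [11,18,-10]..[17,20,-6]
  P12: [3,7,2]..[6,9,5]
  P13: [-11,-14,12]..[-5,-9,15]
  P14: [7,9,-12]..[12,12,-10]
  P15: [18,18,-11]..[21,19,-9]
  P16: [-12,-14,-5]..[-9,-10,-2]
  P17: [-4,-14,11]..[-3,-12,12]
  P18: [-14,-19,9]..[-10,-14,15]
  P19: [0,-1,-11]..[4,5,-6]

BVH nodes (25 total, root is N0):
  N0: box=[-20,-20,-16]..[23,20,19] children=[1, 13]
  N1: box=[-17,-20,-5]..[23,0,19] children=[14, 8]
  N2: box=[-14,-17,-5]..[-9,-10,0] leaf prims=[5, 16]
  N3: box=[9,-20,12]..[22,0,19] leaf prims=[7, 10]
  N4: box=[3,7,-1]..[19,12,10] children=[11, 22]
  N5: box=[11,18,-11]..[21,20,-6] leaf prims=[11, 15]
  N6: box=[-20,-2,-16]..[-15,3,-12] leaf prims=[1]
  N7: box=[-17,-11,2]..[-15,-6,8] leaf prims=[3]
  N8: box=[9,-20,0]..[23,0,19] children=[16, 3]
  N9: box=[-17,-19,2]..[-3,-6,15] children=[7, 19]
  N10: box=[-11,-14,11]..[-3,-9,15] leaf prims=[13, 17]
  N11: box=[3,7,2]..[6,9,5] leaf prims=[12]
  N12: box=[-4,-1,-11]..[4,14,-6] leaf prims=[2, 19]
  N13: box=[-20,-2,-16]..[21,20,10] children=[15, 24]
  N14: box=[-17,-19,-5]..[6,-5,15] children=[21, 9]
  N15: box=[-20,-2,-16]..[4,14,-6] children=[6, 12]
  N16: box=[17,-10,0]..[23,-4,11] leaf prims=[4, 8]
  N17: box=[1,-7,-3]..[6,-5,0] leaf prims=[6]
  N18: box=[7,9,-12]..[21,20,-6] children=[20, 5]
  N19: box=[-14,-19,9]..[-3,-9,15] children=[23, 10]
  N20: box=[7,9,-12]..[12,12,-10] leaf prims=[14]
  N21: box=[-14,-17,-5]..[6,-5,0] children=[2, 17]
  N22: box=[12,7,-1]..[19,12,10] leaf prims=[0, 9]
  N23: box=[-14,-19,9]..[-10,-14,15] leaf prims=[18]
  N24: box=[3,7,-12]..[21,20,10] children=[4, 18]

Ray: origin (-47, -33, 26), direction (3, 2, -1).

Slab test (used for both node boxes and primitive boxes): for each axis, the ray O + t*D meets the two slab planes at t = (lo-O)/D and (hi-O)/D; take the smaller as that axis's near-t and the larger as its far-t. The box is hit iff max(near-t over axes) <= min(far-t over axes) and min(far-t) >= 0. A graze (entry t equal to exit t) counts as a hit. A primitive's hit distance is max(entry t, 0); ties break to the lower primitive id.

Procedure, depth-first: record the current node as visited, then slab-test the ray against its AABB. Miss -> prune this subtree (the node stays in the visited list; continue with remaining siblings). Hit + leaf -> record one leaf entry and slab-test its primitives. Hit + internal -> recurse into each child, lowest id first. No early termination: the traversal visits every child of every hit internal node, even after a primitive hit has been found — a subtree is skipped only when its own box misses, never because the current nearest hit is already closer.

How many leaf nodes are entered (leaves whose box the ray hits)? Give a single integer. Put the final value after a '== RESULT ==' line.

Trace the traversal:
N0 x:[9,70/3] y:[13/2,53/2] z:[7,42] -> hit [9,70/3], descend [1, 13]
  N1 x:[10,70/3] y:[13/2,33/2] z:[7,31] -> hit [10,33/2], descend [8, 14]
    N8 x:[56/3,70/3] y:[13/2,33/2] z:[7,26] -> miss, prune
    N14 x:[10,53/3] y:[7,14] z:[11,31] -> hit [11,14], descend [9, 21]
      N9 x:[10,44/3] y:[7,27/2] z:[11,24] -> hit [11,27/2], descend [7, 19]
        N7 x:[10,32/3] y:[11,27/2] z:[18,24] -> miss, prune
        N19 x:[11,44/3] y:[7,12] z:[11,17] -> hit [11,12], descend [10, 23]
          N10 x:[12,44/3] y:[19/2,12] z:[11,15] -> hit [12,12] leaf, test {P13@t=12, P17(miss)}
          N23 x:[11,37/3] y:[7,19/2] z:[11,17] -> miss, prune
      N21 x:[11,53/3] y:[8,14] z:[26,31] -> miss, prune
  N13 x:[9,68/3] y:[31/2,53/2] z:[16,42] -> hit [16,68/3], descend [15, 24]
    N15 x:[9,17] y:[31/2,47/2] z:[32,42] -> miss, prune
    N24 x:[50/3,68/3] y:[20,53/2] z:[16,38] -> hit [20,68/3], descend [4, 18]
      N4 x:[50/3,22] y:[20,45/2] z:[16,27] -> hit [20,22], descend [11, 22]
        N11 x:[50/3,53/3] y:[20,21] z:[21,24] -> miss, prune
        N22 x:[59/3,22] y:[20,45/2] z:[16,27] -> hit [20,22] leaf, test {P0@t=20, P9(miss)}
      N18 x:[18,68/3] y:[21,53/2] z:[32,38] -> miss, prune

17 AABB tests over nodes [0, 1, 8, 14, 9, 7, 19, 10, 23, 21, 13, 15, 24, 4, 11, 22, 18]; 2 leaves entered; closest P13.

== RESULT ==
2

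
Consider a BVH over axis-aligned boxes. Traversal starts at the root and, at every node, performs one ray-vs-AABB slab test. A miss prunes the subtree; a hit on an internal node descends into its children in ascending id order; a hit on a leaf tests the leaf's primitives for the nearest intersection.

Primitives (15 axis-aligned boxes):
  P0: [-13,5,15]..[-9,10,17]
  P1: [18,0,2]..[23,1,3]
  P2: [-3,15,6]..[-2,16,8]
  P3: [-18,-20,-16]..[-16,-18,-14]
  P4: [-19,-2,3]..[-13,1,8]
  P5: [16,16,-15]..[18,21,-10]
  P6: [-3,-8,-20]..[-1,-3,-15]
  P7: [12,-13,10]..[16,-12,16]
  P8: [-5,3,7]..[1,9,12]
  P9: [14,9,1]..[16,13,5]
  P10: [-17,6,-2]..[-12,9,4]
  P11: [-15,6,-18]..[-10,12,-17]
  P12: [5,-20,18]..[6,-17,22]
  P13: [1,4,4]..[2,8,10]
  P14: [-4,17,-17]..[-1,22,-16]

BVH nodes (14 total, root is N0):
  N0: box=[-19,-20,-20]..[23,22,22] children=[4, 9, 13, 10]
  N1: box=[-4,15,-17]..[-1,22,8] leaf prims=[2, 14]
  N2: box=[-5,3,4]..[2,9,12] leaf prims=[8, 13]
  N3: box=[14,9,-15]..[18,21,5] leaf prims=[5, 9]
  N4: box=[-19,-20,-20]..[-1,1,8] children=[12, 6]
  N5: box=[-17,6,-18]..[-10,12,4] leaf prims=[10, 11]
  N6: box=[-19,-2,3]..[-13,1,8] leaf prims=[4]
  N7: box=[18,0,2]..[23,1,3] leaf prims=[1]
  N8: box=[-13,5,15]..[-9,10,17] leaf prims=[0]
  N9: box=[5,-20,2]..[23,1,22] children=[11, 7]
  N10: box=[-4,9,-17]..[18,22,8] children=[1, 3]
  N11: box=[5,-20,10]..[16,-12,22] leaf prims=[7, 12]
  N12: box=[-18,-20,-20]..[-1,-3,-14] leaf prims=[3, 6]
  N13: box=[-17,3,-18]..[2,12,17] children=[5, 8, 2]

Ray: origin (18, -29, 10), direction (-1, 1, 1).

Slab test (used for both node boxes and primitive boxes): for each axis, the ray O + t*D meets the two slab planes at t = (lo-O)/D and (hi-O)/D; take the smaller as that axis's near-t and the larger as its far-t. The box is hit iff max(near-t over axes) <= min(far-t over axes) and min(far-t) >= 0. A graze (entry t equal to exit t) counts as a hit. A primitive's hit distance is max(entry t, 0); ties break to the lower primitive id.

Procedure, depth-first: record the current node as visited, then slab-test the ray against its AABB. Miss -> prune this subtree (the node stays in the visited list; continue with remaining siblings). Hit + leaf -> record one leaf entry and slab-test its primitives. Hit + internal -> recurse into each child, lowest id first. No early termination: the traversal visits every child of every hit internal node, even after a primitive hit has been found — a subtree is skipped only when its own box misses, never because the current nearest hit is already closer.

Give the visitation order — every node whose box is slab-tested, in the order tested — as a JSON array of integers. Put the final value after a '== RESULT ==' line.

Trace the traversal:
N0 x:[-5,37] y:[9,51] z:[-30,12] -> hit [9,12], descend [4, 9, 10, 13]
  N4 x:[19,37] y:[9,30] z:[-30,-2] -> miss, prune
  N9 x:[-5,13] y:[9,30] z:[-8,12] -> hit [9,12], descend [7, 11]
    N7 x:[-5,0] y:[29,30] z:[-8,-7] -> miss, prune
    N11 x:[2,13] y:[9,17] z:[0,12] -> hit [9,12] leaf, test {P7(miss), P12@t=12}
  N10 x:[0,22] y:[38,51] z:[-27,-2] -> miss, prune
  N13 x:[16,35] y:[32,41] z:[-28,7] -> miss, prune

Summary -> nodes [0, 4, 9, 7, 11, 10, 13]; box-tests=7; leaf-entries=1; first=P12

== RESULT ==
[0, 4, 9, 7, 11, 10, 13]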